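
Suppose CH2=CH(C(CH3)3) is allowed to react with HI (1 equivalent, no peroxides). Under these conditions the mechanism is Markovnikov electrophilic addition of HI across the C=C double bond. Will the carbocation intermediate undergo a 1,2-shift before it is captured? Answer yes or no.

yes

The first-formed carbocation is secondary.
The adjacent tert-butyl carbon has no hydrogen but bears methyl groups; migration of one methyl with its bonding pair (a 1,2-methyl shift) places the charge on a tertiary centre.
Tertiary is more stable than secondary, so the shift occurs.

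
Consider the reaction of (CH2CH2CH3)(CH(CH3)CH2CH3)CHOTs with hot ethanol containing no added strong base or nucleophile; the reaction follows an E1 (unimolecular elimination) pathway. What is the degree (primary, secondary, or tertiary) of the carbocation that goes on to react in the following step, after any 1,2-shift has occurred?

tertiary

Step 1: The C–O bond breaks with both electrons going to the tosylate; TsO⁻ leaves and a secondary carbocation remains.
Step 2: Carbocation rearrangement: a 1,2-hydride shift from the adjacent sec-butyl carbon converts the initially-formed secondary cation into the more stable tertiary cation.
The cation rearranges from secondary to tertiary via a 1,2-hydride shift from the adjacent sec-butyl carbon; the tertiary cation is what reacts next.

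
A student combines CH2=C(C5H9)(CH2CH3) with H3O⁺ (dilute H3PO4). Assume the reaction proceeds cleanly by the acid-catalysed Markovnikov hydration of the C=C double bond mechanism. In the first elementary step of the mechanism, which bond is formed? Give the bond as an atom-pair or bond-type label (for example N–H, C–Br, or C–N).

C–H

Step 1: Protonation of the alkene by H3O⁺: the π bond acts as the nucleophile and picks up H⁺, giving the more stable (Markovnikov) tertiary carbocation. H2O is released.
The bond formed in this step is the C–H bond.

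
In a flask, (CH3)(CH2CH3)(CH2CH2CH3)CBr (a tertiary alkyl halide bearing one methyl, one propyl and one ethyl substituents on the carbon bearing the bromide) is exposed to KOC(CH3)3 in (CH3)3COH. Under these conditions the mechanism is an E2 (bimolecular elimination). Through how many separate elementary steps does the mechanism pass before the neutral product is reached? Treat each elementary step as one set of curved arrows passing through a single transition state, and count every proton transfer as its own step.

1

Step 1: Concerted anti-periplanar elimination: (CH3)3CO⁻ abstracts a β-H while Br⁻ leaves, and the C–H electrons become the new C=C π bond — all in a single transition state.
Total: 1 elementary step.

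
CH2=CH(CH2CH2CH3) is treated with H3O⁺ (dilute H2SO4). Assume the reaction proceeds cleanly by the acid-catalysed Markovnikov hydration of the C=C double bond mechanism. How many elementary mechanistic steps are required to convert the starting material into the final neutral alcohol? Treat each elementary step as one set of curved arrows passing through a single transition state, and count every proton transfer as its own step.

3

Step 1: The π electrons of the C=C bond attack a proton of H3O⁺; Markovnikov addition places the new C–H on the less-substituted alkene carbon, so the positive charge ends up on the more-substituted carbon — a secondary carbocation. H2O is released.
(No 1,2-shift: no single shift to an adjacent carbon would give a more stable cation.)
Step 2: A lone pair on the oxygen of H2O attacks the carbocation, forming a C–O bond and an oxonium ion (a protonated alcohol).
Step 3: Deprotonation of the oxonium ion by a water molecule delivers the neutral alcohol and regenerates the acid catalyst.
Total: 3 elementary steps.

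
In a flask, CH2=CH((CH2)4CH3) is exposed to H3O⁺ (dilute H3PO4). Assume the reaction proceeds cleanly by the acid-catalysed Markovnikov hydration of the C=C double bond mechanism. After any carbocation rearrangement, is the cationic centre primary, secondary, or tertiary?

secondary

Step 1: The π electrons of the C=C bond attack a proton of H3O⁺; Markovnikov addition places the new C–H on the less-substituted alkene carbon, so the positive charge ends up on the more-substituted carbon — a secondary carbocation. H2O is released.
No single 1,2-shift to an adjacent carbon would give a more-substituted cation, so no rearrangement occurs.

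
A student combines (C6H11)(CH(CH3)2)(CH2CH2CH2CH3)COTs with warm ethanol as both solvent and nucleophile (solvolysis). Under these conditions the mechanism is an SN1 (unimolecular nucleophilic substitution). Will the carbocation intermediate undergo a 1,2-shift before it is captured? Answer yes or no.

The first-formed carbocation is tertiary.
No single 1,2-shift to an adjacent carbon would produce a more-substituted cation than the one already present, so no rearrangement occurs.

no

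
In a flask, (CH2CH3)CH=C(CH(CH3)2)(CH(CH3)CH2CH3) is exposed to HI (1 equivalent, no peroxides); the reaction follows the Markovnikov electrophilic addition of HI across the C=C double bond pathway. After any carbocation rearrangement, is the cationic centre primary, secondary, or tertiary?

tertiary

Step 1: Electrophilic addition begins with the π(C=C) electrons forming a bond to the proton of HI. Following Markovnikov's rule, the resulting cation is tertiary. The H–I bond breaks heterolytically, releasing I⁻.
No single 1,2-shift to an adjacent carbon would give a more-substituted cation, so no rearrangement occurs.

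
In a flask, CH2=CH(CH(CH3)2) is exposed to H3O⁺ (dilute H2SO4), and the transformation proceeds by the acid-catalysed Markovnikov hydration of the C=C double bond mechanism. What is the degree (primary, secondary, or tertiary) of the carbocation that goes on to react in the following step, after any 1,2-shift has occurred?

tertiary

Step 1: Protonation of the alkene by H3O⁺: the π bond acts as the nucleophile and picks up H⁺, giving the more stable (Markovnikov) secondary carbocation. H2O is released.
Step 2: A 1,2-hydride shift from the adjacent isopropyl carbon moves the positive charge from the secondary centre to an adjacent carbon, generating a more stable tertiary carbocation.
The cation rearranges from secondary to tertiary via a 1,2-hydride shift from the adjacent isopropyl carbon; the tertiary cation is what reacts next.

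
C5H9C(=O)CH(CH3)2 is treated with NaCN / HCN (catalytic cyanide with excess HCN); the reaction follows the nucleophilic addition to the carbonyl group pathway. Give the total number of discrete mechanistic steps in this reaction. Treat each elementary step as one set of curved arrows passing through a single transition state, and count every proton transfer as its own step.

2

Step 1: Nucleophilic addition: CN⁻ adds to the carbonyl carbon, pushing the π(C=O) electron pair onto oxygen and giving a tetrahedral alkoxide.
Step 2: Proton transfer from HCN to the alkoxide furnishes a cyanohydrin (and releases another CN⁻ to continue the reaction).
Total: 2 elementary steps.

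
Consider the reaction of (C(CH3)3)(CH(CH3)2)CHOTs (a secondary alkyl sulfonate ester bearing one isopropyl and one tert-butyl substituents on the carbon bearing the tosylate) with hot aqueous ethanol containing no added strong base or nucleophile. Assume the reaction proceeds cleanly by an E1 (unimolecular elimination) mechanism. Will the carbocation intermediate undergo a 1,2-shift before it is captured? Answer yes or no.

The first-formed carbocation is secondary.
The adjacent isopropyl carbon already bears 2 other carbon substituents and has a hydrogen to migrate; after a 1,2-hydride shift from that carbon the positive charge sits on a tertiary centre.
Tertiary is more stable than secondary, so the shift occurs.

yes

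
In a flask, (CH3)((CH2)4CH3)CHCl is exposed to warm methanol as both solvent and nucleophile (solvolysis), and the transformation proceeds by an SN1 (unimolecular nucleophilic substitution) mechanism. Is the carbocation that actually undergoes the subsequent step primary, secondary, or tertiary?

secondary

Step 1: The C–Cl bond breaks with both electrons going to the chloride; Cl⁻ leaves and a secondary carbocation remains.
No single 1,2-shift to an adjacent carbon would give a more-substituted cation, so no rearrangement occurs.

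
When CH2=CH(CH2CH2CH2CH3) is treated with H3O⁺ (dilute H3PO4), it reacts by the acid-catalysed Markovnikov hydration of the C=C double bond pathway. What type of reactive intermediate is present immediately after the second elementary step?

Step 1: Protonation of the alkene by H3O⁺: the π bond acts as the nucleophile and picks up H⁺, giving the more stable (Markovnikov) secondary carbocation. H2O is released.
Step 2: Nucleophilic capture of the cation by H2O produces the protonated alcohol (an oxonium ion).
After step 2 the species present is an oxonium ion.

oxonium ion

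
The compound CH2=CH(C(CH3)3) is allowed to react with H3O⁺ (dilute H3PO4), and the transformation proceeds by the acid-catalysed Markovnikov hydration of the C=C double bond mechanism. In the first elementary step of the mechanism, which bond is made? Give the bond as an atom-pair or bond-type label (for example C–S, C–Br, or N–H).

C–H

Step 1: Protonation of the alkene by H3O⁺: the π bond acts as the nucleophile and picks up H⁺, giving the more stable (Markovnikov) secondary carbocation. H2O is released.
The bond formed in this step is the C–H bond.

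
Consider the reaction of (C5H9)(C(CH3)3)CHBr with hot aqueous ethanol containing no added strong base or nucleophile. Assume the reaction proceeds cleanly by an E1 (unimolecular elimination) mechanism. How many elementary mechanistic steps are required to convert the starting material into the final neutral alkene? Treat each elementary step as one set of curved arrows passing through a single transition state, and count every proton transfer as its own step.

3

Step 1: The C–Br bond breaks with both electrons going to the bromide; Br⁻ leaves and a secondary carbocation remains.
Step 2: A 1,2-hydride shift from the adjacent cyclopentyl carbon moves the positive charge from the secondary centre to an adjacent carbon, generating a more stable tertiary carbocation.
Step 3: A weak base (a water (or ethanol) molecule from the solvent) removes a proton from a carbon adjacent to the cationic centre; the electrons of that C–H bond become the new π(C=C) bond, giving the alkene.
Total: 3 elementary steps.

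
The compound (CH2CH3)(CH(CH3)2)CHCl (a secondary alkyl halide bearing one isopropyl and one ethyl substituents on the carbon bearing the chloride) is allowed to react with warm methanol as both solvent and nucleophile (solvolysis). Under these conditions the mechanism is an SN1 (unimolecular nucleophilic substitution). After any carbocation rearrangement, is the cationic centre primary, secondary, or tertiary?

Step 1: Unassisted departure of Cl⁻ (taking the C–Cl bonding pair) generates a secondary carbocation.
Step 2: A 1,2-hydride shift from the adjacent isopropyl carbon moves the positive charge from the secondary centre to an adjacent carbon, generating a more stable tertiary carbocation.
The cation rearranges from secondary to tertiary via a 1,2-hydride shift from the adjacent isopropyl carbon; the tertiary cation is what reacts next.

tertiary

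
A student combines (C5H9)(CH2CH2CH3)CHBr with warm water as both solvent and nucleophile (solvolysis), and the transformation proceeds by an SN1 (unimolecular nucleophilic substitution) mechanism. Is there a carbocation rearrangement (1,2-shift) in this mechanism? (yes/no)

The first-formed carbocation is secondary.
The adjacent cyclopentyl carbon already bears 2 other carbon substituents and has a hydrogen to migrate; after a 1,2-hydride shift from that carbon the positive charge sits on a tertiary centre.
Tertiary is more stable than secondary, so the shift occurs.

yes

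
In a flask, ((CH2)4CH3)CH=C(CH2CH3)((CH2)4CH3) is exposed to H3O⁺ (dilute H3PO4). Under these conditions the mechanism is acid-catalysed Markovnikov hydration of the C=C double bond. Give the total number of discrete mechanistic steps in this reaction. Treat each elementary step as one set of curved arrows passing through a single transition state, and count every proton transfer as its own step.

Step 1: Protonation of the alkene by H3O⁺: the π bond acts as the nucleophile and picks up H⁺, giving the more stable (Markovnikov) tertiary carbocation. H2O is released.
(No 1,2-shift: no single shift to an adjacent carbon would give a more stable cation.)
Step 2: Water acts as the nucleophile: an oxygen lone pair bonds to the cationic carbon, giving an oxonium-ion intermediate.
Step 3: Proton transfer from the O–H of the oxonium ion to H2O completes the catalytic cycle and yields the alcohol.
Total: 3 elementary steps.

3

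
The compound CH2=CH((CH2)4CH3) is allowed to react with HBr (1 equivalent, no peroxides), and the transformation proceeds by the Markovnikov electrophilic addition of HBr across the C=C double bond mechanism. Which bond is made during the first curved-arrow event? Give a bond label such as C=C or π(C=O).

Step 1: The π electrons of the C=C bond attack a proton of HBr; Markovnikov addition places the new C–H on the less-substituted alkene carbon, so the positive charge ends up on the more-substituted carbon — a secondary carbocation. The H–Br bond breaks heterolytically, releasing Br⁻.
The bond formed in this step is the C–H bond.

C–H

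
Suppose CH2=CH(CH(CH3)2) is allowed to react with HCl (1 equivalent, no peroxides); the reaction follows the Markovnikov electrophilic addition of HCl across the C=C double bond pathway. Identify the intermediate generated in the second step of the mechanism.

tertiary carbocation

Step 1: Electrophilic addition begins with the π(C=C) electrons forming a bond to the proton of HCl. Following Markovnikov's rule, the resulting cation is secondary. The H–Cl bond breaks heterolytically, releasing Cl⁻.
Step 2: Carbocation rearrangement: a 1,2-hydride shift from the adjacent isopropyl carbon converts the initially-formed secondary cation into the more stable tertiary cation.
After step 2 the species present is a tertiary carbocation.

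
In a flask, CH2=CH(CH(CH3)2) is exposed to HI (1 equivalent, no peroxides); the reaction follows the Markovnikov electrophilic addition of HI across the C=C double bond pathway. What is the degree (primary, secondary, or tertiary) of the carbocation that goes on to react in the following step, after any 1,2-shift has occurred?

Step 1: Electrophilic addition begins with the π(C=C) electrons forming a bond to the proton of HI. Following Markovnikov's rule, the resulting cation is secondary. The H–I bond breaks heterolytically, releasing I⁻.
Step 2: A 1,2-hydride shift from the adjacent isopropyl carbon moves the positive charge from the secondary centre to an adjacent carbon, generating a more stable tertiary carbocation.
The cation rearranges from secondary to tertiary via a 1,2-hydride shift from the adjacent isopropyl carbon; the tertiary cation is what reacts next.

tertiary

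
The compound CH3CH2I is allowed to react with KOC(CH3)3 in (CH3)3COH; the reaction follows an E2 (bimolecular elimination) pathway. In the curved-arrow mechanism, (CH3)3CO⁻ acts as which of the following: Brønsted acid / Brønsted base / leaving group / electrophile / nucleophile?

Step 1: In one step, (CH3)3CO⁻ pulls off a β-proton, the C–I bond cleaves, and a C=C double bond forms between the α- and β-carbons (E2, anti elimination).
(CH3)3CO⁻ accepts a proton in a proton-transfer step — a Brønsted base.

Brønsted base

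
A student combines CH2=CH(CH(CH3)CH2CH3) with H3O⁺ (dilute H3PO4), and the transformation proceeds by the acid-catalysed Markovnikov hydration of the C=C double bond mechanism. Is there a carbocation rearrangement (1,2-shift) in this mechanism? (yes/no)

yes

The first-formed carbocation is secondary.
The adjacent sec-butyl carbon already bears 2 other carbon substituents and has a hydrogen to migrate; after a 1,2-hydride shift from that carbon the positive charge sits on a tertiary centre.
Tertiary is more stable than secondary, so the shift occurs.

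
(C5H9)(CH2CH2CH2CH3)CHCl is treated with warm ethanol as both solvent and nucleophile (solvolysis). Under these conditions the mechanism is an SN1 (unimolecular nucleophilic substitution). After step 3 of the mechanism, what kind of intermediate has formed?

Step 1: Unassisted departure of Cl⁻ (taking the C–Cl bonding pair) generates a secondary carbocation.
Step 2: A 1,2-hydride shift from the adjacent cyclopentyl carbon moves the positive charge from the secondary centre to an adjacent carbon, generating a more stable tertiary carbocation.
Step 3: Nucleophilic capture: the oxygen of CH3CH2OH bonds to the cationic carbon, producing an oxonium-ion intermediate.
After step 3 the species present is an oxonium ion.

oxonium ion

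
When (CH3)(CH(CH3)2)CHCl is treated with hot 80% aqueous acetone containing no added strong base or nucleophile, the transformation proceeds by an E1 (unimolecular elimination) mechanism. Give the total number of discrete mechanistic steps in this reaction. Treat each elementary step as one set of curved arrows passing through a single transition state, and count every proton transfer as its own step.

Step 1: Rate-determining heterolysis of the C–Cl bond gives Cl⁻ and a secondary carbocation.
Step 2: A hydride (H with its bonding pair) migrates from the adjacent isopropyl carbon to the cationic centre — a 1,2-hydride shift — upgrading the secondary cation to a tertiary one.
Step 3: Loss of a β-proton to a water molecule of the solvent: the C–H bonding pair collapses toward the cationic carbon to form the C=C π bond, yielding the alkene.
Total: 3 elementary steps.

3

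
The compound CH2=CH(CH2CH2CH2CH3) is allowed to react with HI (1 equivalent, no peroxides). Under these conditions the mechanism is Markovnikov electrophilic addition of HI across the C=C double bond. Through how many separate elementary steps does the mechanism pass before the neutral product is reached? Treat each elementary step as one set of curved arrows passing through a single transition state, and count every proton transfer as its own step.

2

Step 1: The π electrons of the C=C bond attack a proton of HI; Markovnikov addition places the new C–H on the less-substituted alkene carbon, so the positive charge ends up on the more-substituted carbon — a secondary carbocation. The H–I bond breaks heterolytically, releasing I⁻.
(No 1,2-shift: no single shift to an adjacent carbon would give a more stable cation.)
Step 2: Nucleophilic attack by I⁻ on the carbocation completes the addition, giving R–I.
Total: 2 elementary steps.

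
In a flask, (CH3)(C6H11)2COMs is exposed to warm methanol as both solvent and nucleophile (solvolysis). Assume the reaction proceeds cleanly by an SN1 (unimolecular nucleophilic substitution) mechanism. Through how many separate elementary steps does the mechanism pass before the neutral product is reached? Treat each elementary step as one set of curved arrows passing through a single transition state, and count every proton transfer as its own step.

3

Step 1: Unassisted departure of MsO⁻ (taking the C–O bonding pair) generates a tertiary carbocation.
(No 1,2-shift: no single shift to an adjacent carbon would give a more stable cation.)
Step 2: CH3OH donates an oxygen lone pair into the empty p orbital of the cation, giving a protonated ether (an oxonium ion).
Step 3: Proton transfer from the O–H of the oxonium ion to a solvent molecule delivers the neutral ether.
Total: 3 elementary steps.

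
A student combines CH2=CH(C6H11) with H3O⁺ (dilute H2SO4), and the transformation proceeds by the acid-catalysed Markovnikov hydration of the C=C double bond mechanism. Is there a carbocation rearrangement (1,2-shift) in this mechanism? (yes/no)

yes

The first-formed carbocation is secondary.
The adjacent cyclohexyl carbon already bears 2 other carbon substituents and has a hydrogen to migrate; after a 1,2-hydride shift from that carbon the positive charge sits on a tertiary centre.
Tertiary is more stable than secondary, so the shift occurs.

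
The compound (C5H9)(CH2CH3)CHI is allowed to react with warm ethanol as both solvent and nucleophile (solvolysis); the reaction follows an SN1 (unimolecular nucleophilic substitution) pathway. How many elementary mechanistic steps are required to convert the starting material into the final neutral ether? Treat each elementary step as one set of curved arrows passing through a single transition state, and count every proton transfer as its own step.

Step 1: Rate-determining heterolysis of the C–I bond gives I⁻ and a secondary carbocation.
Step 2: A hydride (H with its bonding pair) migrates from the adjacent cyclopentyl carbon to the cationic centre — a 1,2-hydride shift — upgrading the secondary cation to a tertiary one.
Step 3: Nucleophilic capture: the oxygen of CH3CH2OH bonds to the cationic carbon, producing an oxonium-ion intermediate.
Step 4: A second solvent molecule removes the proton on oxygen, giving the neutral ether product.
Total: 4 elementary steps.

4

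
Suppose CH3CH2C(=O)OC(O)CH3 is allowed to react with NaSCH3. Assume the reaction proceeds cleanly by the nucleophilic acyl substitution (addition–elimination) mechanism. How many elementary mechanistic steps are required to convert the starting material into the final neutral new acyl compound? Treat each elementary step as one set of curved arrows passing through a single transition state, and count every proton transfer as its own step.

Step 1: A lone pair on the S of CH3S⁻ attacks the electrophilic acyl carbon; the π(C=O) electrons move onto oxygen, giving a tetrahedral intermediate.
Step 2: Elimination step: re-formation of the carbonyl π bond drives out CH3CO2⁻, giving the new acyl compound.
Total: 2 elementary steps.

2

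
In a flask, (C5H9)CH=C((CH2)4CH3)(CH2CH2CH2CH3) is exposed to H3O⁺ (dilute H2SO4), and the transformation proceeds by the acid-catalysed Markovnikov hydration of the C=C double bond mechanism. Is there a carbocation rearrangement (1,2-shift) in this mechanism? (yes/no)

The first-formed carbocation is tertiary.
No single 1,2-shift to an adjacent carbon would produce a more-substituted cation than the one already present, so no rearrangement occurs.

no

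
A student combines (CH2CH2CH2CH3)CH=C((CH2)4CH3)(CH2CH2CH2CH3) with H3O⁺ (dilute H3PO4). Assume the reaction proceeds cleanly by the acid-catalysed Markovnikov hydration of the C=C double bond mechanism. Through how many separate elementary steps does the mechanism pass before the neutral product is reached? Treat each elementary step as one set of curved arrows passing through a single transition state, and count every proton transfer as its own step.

3

Step 1: Electrophilic addition begins with the π(C=C) electrons forming a bond to the proton of H3O⁺. Following Markovnikov's rule, the resulting cation is tertiary. H2O is released.
(No 1,2-shift: no single shift to an adjacent carbon would give a more stable cation.)
Step 2: A lone pair on the oxygen of H2O attacks the carbocation, forming a C–O bond and an oxonium ion (a protonated alcohol).
Step 3: Proton transfer from the O–H of the oxonium ion to H2O completes the catalytic cycle and yields the alcohol.
Total: 3 elementary steps.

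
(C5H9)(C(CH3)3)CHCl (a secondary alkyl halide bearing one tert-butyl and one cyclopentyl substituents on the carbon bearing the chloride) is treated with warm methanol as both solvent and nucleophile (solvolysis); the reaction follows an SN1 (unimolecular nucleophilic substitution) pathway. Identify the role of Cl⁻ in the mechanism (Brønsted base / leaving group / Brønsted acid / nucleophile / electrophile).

Step 1: Ionisation: the C–Cl σ-bond cleaves heterolytically; both bonding electrons depart with Cl⁻, leaving a secondary carbocation at the α-carbon.
Cl⁻ departs with both electrons of the breaking σ-bond — that is the definition of a leaving group.

leaving group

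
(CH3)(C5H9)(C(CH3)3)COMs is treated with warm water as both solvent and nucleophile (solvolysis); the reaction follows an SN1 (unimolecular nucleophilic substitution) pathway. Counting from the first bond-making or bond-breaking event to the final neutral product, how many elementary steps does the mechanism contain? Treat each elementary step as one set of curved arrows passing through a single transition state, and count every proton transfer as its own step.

Step 1: Ionisation: the C–O σ-bond cleaves heterolytically; both bonding electrons depart with MsO⁻, leaving a tertiary carbocation at the α-carbon.
(No 1,2-shift: no single shift to an adjacent carbon would give a more stable cation.)
Step 2: Nucleophilic capture: the oxygen of H2O bonds to the cationic carbon, producing an oxonium-ion intermediate.
Step 3: Proton transfer from the O–H of the oxonium ion to a solvent molecule delivers the neutral alcohol.
Total: 3 elementary steps.

3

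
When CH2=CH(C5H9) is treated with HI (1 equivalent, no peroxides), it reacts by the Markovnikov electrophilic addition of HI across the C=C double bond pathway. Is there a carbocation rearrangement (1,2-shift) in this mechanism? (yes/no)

The first-formed carbocation is secondary.
The adjacent cyclopentyl carbon already bears 2 other carbon substituents and has a hydrogen to migrate; after a 1,2-hydride shift from that carbon the positive charge sits on a tertiary centre.
Tertiary is more stable than secondary, so the shift occurs.

yes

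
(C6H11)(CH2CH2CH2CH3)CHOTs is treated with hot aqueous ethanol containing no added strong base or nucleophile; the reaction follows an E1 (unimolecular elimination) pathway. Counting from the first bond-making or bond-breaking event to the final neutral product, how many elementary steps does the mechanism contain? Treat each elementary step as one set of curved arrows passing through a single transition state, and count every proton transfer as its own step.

Step 1: Unassisted departure of TsO⁻ (taking the C–O bonding pair) generates a secondary carbocation.
Step 2: A hydride (H with its bonding pair) migrates from the adjacent cyclohexyl carbon to the cationic centre — a 1,2-hydride shift — upgrading the secondary cation to a tertiary one.
Step 3: A weak base (a water (or ethanol) molecule from the solvent) removes a proton from a carbon adjacent to the cationic centre; the electrons of that C–H bond become the new π(C=C) bond, giving the alkene.
Total: 3 elementary steps.

3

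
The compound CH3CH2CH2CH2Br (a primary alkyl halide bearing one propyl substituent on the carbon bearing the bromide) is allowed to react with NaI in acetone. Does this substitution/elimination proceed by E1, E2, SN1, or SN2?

SN2

Conditions: a primary substrate with a strong nucleophile in the polar aprotic solvent acetone.
These conditions are the textbook signature of the SN2 pathway.
An unhindered substrate with a strong nucleophile in a polar aprotic solvent favours one-step backside displacement.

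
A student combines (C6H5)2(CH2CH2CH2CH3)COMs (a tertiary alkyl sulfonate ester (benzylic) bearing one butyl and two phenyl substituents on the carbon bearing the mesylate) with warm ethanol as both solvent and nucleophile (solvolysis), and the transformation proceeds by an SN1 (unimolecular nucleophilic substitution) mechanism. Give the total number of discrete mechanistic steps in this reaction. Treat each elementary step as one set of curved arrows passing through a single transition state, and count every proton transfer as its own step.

Step 1: The C–O bond breaks with both electrons going to the mesylate; MsO⁻ leaves and a tertiary carbocation remains.
(No 1,2-shift: no single shift to an adjacent carbon would give a more stable cation.)
Step 2: CH3CH2OH donates an oxygen lone pair into the empty p orbital of the cation, giving a protonated ether (an oxonium ion).
Step 3: A second solvent molecule removes the proton on oxygen, giving the neutral ether product.
Total: 3 elementary steps.

3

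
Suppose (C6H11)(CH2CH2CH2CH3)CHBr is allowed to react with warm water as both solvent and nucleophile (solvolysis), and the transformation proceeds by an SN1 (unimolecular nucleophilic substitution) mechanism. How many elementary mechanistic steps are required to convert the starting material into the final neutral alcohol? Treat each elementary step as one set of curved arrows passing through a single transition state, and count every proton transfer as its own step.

4

Step 1: Unassisted departure of Br⁻ (taking the C–Br bonding pair) generates a secondary carbocation.
Step 2: A hydride (H with its bonding pair) migrates from the adjacent cyclohexyl carbon to the cationic centre — a 1,2-hydride shift — upgrading the secondary cation to a tertiary one.
Step 3: Nucleophilic capture: the oxygen of H2O bonds to the cationic carbon, producing an oxonium-ion intermediate.
Step 4: A second solvent molecule removes the proton on oxygen, giving the neutral alcohol product.
Total: 4 elementary steps.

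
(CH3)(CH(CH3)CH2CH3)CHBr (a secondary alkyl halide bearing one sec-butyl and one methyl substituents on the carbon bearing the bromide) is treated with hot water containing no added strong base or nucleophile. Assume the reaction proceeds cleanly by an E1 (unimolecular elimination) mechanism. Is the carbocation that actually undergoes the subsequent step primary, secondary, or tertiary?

tertiary

Step 1: Rate-determining heterolysis of the C–Br bond gives Br⁻ and a secondary carbocation.
Step 2: A hydride (H with its bonding pair) migrates from the adjacent sec-butyl carbon to the cationic centre — a 1,2-hydride shift — upgrading the secondary cation to a tertiary one.
The cation rearranges from secondary to tertiary via a 1,2-hydride shift from the adjacent sec-butyl carbon; the tertiary cation is what reacts next.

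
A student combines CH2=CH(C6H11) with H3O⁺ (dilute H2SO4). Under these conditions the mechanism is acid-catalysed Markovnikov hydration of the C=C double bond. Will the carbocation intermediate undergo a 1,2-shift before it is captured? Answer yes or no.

yes

The first-formed carbocation is secondary.
The adjacent cyclohexyl carbon already bears 2 other carbon substituents and has a hydrogen to migrate; after a 1,2-hydride shift from that carbon the positive charge sits on a tertiary centre.
Tertiary is more stable than secondary, so the shift occurs.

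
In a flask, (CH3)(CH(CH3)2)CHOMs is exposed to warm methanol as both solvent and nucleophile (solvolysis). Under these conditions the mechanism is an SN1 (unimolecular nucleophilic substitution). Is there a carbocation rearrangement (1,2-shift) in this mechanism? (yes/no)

The first-formed carbocation is secondary.
The adjacent isopropyl carbon already bears 2 other carbon substituents and has a hydrogen to migrate; after a 1,2-hydride shift from that carbon the positive charge sits on a tertiary centre.
Tertiary is more stable than secondary, so the shift occurs.

yes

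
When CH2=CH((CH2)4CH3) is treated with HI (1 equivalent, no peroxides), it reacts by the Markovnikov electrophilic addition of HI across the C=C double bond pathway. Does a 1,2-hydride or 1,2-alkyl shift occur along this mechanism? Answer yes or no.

The first-formed carbocation is secondary.
No single 1,2-shift to an adjacent carbon would produce a more-substituted cation than the one already present, so no rearrangement occurs.

no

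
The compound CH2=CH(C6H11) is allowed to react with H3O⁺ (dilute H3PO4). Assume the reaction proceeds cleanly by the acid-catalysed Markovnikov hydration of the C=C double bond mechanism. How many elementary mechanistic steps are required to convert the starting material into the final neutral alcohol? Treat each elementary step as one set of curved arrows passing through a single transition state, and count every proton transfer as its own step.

Step 1: Electrophilic addition begins with the π(C=C) electrons forming a bond to the proton of H3O⁺. Following Markovnikov's rule, the resulting cation is secondary. H2O is released.
Step 2: A 1,2-hydride shift from the adjacent cyclohexyl carbon moves the positive charge from the secondary centre to an adjacent carbon, generating a more stable tertiary carbocation.
Step 3: A lone pair on the oxygen of H2O attacks the carbocation, forming a C–O bond and an oxonium ion (a protonated alcohol).
Step 4: Deprotonation of the oxonium ion by a water molecule delivers the neutral alcohol and regenerates the acid catalyst.
Total: 4 elementary steps.

4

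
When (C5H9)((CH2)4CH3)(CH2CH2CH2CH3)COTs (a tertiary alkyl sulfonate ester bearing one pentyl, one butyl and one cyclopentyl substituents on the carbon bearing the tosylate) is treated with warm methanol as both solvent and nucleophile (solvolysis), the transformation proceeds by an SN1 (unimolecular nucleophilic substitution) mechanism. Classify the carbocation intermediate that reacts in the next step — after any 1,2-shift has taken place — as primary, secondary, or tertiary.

Step 1: Rate-determining heterolysis of the C–O bond gives TsO⁻ and a tertiary carbocation.
No single 1,2-shift to an adjacent carbon would give a more-substituted cation, so no rearrangement occurs.

tertiary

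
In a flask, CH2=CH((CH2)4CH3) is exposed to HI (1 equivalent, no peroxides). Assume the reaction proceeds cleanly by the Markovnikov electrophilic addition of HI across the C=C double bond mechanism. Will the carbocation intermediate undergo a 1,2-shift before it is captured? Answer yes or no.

The first-formed carbocation is secondary.
No single 1,2-shift to an adjacent carbon would produce a more-substituted cation than the one already present, so no rearrangement occurs.

no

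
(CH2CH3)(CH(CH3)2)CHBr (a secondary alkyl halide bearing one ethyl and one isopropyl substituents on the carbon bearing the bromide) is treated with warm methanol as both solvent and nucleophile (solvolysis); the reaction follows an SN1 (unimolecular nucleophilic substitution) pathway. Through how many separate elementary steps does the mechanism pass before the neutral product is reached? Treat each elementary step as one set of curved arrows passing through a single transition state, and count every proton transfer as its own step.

Step 1: The C–Br bond breaks with both electrons going to the bromide; Br⁻ leaves and a secondary carbocation remains.
Step 2: Carbocation rearrangement: a 1,2-hydride shift from the adjacent isopropyl carbon converts the initially-formed secondary cation into the more stable tertiary cation.
Step 3: CH3OH donates an oxygen lone pair into the empty p orbital of the cation, giving a protonated ether (an oxonium ion).
Step 4: Proton transfer from the O–H of the oxonium ion to a solvent molecule delivers the neutral ether.
Total: 4 elementary steps.

4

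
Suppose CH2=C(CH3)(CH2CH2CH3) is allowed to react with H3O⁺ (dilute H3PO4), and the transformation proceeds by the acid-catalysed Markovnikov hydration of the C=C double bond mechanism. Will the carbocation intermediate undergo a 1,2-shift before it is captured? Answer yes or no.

no

The first-formed carbocation is tertiary.
No single 1,2-shift to an adjacent carbon would produce a more-substituted cation than the one already present, so no rearrangement occurs.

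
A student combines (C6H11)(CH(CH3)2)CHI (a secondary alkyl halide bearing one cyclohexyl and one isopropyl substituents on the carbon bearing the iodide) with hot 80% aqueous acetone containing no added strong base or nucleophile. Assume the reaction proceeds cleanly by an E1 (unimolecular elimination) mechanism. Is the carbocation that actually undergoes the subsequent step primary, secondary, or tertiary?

tertiary

Step 1: Unassisted departure of I⁻ (taking the C–I bonding pair) generates a secondary carbocation.
Step 2: A 1,2-hydride shift from the adjacent cyclohexyl carbon moves the positive charge from the secondary centre to an adjacent carbon, generating a more stable tertiary carbocation.
The cation rearranges from secondary to tertiary via a 1,2-hydride shift from the adjacent cyclohexyl carbon; the tertiary cation is what reacts next.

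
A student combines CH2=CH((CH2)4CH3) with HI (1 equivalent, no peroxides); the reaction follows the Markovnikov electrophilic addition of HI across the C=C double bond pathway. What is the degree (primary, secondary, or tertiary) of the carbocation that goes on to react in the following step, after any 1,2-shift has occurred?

secondary

Step 1: Protonation of the alkene by HI: the π bond acts as the nucleophile and picks up H⁺, giving the more stable (Markovnikov) secondary carbocation. The H–I bond breaks heterolytically, releasing I⁻.
No single 1,2-shift to an adjacent carbon would give a more-substituted cation, so no rearrangement occurs.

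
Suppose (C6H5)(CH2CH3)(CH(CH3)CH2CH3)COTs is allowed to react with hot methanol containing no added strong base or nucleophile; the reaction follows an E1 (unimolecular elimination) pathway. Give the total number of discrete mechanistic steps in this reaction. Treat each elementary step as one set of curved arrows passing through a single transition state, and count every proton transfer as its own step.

2

Step 1: The C–O bond breaks with both electrons going to the tosylate; TsO⁻ leaves and a tertiary carbocation remains.
(No 1,2-shift: no single shift to an adjacent carbon would give a more stable cation.)
Step 2: A methanol molecule (solvent) deprotonates a β-carbon; as the C–H bond breaks, those electrons form the new alkene π bond.
Total: 2 elementary steps.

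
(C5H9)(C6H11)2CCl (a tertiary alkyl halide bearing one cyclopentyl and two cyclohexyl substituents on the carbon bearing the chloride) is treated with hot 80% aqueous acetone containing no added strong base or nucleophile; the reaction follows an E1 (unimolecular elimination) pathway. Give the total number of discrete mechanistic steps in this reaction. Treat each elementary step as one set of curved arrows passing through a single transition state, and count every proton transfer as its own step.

Step 1: Rate-determining heterolysis of the C–Cl bond gives Cl⁻ and a tertiary carbocation.
(No 1,2-shift: no single shift to an adjacent carbon would give a more stable cation.)
Step 2: Loss of a β-proton to a water molecule of the solvent: the C–H bonding pair collapses toward the cationic carbon to form the C=C π bond, yielding the alkene.
Total: 2 elementary steps.

2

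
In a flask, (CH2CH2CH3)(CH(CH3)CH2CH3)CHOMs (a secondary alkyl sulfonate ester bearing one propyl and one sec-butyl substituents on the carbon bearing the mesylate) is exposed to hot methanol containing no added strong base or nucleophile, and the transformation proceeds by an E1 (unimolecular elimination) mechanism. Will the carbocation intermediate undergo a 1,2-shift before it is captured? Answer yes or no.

yes

The first-formed carbocation is secondary.
The adjacent sec-butyl carbon already bears 2 other carbon substituents and has a hydrogen to migrate; after a 1,2-hydride shift from that carbon the positive charge sits on a tertiary centre.
Tertiary is more stable than secondary, so the shift occurs.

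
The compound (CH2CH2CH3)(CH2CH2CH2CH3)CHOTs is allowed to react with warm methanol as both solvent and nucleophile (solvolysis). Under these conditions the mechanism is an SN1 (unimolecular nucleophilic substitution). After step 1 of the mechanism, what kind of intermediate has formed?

secondary carbocation

Step 1: Unassisted departure of TsO⁻ (taking the C–O bonding pair) generates a secondary carbocation.
After step 1 the species present is a secondary carbocation.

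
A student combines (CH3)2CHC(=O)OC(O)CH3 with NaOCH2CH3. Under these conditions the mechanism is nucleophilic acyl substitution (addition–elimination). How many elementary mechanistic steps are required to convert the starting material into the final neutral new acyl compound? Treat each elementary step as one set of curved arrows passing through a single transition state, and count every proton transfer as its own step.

Step 1: CH3CH2O⁻ adds to the carbonyl carbon; the C=O π electrons shift onto oxygen and a tetrahedral alkoxide intermediate forms.
Step 2: Elimination step: re-formation of the carbonyl π bond drives out CH3CO2⁻, giving the new acyl compound.
Total: 2 elementary steps.

2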